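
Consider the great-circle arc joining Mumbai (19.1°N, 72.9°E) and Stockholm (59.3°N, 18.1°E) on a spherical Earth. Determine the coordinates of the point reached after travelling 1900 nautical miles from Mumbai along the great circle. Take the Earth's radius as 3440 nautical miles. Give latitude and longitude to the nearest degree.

Write both endpoints as unit vectors p₁, p₂ with components (cos φ cos λ, cos φ sin λ, sin φ).
The central angle between the endpoints is δ = arccos(p₁·p₂) ≈ 0.977 rad (56.0°). The total great-circle distance is δ·R ≈ 0.977 × 3440 ≈ 3361 nmi, so the target fraction is f = 1900/3361 ≈ 0.565.
Interpolate at f ≈ 0.565 with slerp weights a = sin((1−f)δ)/sin δ ≈ 0.497, b = sin(fδ)/sin δ ≈ 0.633.
p = a·p₁ + b·p₂ ≈ (0.445, 0.549, 0.707); φ = arcsin(p_z) ≈ 44.99°, λ = atan2(p_y, p_x) ≈ 50.98°.

≈ (45°N, 51°E)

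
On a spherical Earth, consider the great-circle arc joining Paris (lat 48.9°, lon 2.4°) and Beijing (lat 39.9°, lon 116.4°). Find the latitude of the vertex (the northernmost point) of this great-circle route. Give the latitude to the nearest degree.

≈ 61°

The great circle lies in the plane with unit normal n̂ = (p₁ × p₂)/|p₁ × p₂|.
Here n̂_z ≈ +0.480; the vertex latitude is φ_max = arccos|n̂_z| ≈ 61.3°.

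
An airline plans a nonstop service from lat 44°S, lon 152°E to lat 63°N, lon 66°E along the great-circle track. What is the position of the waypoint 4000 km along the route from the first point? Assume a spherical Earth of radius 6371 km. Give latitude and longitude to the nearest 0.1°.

≈ lat 12.3°S, lon 132.2°E

The haversine formula gives a central angle δ ≈ 2.210 rad (126.6°) between the endpoints. The total great-circle distance is δ·R ≈ 2.210 × 6371 ≈ 14077 km, so the target fraction is f = 4000/14077 ≈ 0.284.
Interpolate at f ≈ 0.284 with slerp weights a = sin((1−f)δ)/sin δ ≈ 1.245, b = sin(fδ)/sin δ ≈ 0.732.
p = a·p₁ + b·p₂ ≈ (-0.656, 0.724, -0.213); φ = arcsin(p_z) ≈ -12.31°, λ = atan2(p_y, p_x) ≈ 132.17°.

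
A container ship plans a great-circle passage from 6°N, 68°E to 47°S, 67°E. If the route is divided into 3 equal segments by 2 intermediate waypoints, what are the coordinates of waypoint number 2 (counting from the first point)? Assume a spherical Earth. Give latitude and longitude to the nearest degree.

Write both endpoints as unit vectors p₁, p₂ with components (cos φ cos λ, cos φ sin λ, sin φ).
The central angle between the endpoints is δ = arccos(p₁·p₂) ≈ 0.925 rad (53.0°).
Interpolate at f = 2/3 with slerp weights a = sin((1−f)δ)/sin δ ≈ 0.380, b = sin(fδ)/sin δ ≈ 0.724.
p = a·p₁ + b·p₂ ≈ (0.335, 0.805, -0.490); φ = arcsin(p_z) ≈ -29.33°, λ = atan2(p_y, p_x) ≈ 67.43°.

≈ 29°S, 67°E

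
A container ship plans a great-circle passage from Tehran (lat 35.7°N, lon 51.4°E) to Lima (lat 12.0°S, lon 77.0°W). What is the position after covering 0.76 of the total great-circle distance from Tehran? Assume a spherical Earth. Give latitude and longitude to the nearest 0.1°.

≈ lat 6.7°N, lon 52.5°W

From cos δ = sin φ₁ sin φ₂ + cos φ₁ cos φ₂ cos Δλ, the central angle is δ ≈ 2.233 rad (127.9°).
Interpolate at f = 0.76 with slerp weights a = sin((1−f)δ)/sin δ ≈ 0.647, b = sin(fδ)/sin δ ≈ 1.258.
p = a·p₁ + b·p₂ ≈ (0.605, -0.788, 0.116); φ = arcsin(p_z) ≈ 6.68°, λ = atan2(p_y, p_x) ≈ -52.49°.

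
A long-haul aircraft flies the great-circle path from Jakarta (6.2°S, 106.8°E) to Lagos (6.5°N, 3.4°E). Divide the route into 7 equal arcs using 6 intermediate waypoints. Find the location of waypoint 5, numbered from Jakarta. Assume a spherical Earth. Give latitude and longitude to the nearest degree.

≈ 3°N, 33°E

From cos δ = sin φ₁ sin φ₂ + cos φ₁ cos φ₂ cos Δλ, the central angle is δ ≈ 1.814 rad (104.0°).
Interpolate at f = 5/7 with slerp weights a = sin((1−f)δ)/sin δ ≈ 0.511, b = sin(fδ)/sin δ ≈ 0.992.
p = a·p₁ + b·p₂ ≈ (0.837, 0.544, 0.057); φ = arcsin(p_z) ≈ 3.28°, λ = atan2(p_y, p_x) ≈ 33.04°.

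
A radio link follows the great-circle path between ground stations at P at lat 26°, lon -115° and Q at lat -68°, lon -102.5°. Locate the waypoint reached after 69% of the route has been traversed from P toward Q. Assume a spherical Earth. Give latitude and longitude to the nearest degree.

Write both endpoints as unit vectors p₁, p₂ with components (cos φ cos λ, cos φ sin λ, sin φ).
The central angle between the endpoints is δ = arccos(p₁·p₂) ≈ 1.649 rad (94.5°).
Interpolate at f = 0.69 with slerp weights a = sin((1−f)δ)/sin δ ≈ 0.491, b = sin(fδ)/sin δ ≈ 0.910.
p = a·p₁ + b·p₂ ≈ (-0.260, -0.733, -0.629); φ = arcsin(p_z) ≈ -38.98°, λ = atan2(p_y, p_x) ≈ -109.55°.

≈ lat -39°, lon -110°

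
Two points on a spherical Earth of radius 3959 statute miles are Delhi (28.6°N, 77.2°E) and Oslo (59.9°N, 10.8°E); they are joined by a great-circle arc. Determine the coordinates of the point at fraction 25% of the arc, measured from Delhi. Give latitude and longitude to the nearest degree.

From cos δ = sin φ₁ sin φ₂ + cos φ₁ cos φ₂ cos Δλ, the central angle is δ ≈ 0.939 rad (53.8°).
Interpolate at f = 0.25 with slerp weights a = sin((1−f)δ)/sin δ ≈ 0.802, b = sin(fδ)/sin δ ≈ 0.288.
p = a·p₁ + b·p₂ ≈ (0.298, 0.714, 0.633); φ = arcsin(p_z) ≈ 39.31°, λ = atan2(p_y, p_x) ≈ 67.34°.

≈ 39°N, 67°E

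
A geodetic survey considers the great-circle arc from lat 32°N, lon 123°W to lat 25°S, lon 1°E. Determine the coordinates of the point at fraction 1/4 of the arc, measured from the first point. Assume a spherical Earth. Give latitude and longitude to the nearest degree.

From cos δ = sin φ₁ sin φ₂ + cos φ₁ cos φ₂ cos Δλ, the central angle is δ ≈ 2.283 rad (130.8°).
Interpolate at f = 1/4 with slerp weights a = sin((1−f)δ)/sin δ ≈ 1.308, b = sin(fδ)/sin δ ≈ 0.714.
p = a·p₁ + b·p₂ ≈ (0.043, -0.919, 0.392); φ = arcsin(p_z) ≈ 23.05°, λ = atan2(p_y, p_x) ≈ -87.33°.

≈ lat 23°N, lon 87°W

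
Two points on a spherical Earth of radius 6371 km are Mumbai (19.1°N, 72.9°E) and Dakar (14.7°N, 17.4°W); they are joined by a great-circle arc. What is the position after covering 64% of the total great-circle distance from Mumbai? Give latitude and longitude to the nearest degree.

≈ 22°N, 14°E

Convert each endpoint to a unit vector on the sphere (x = cos φ cos λ, y = cos φ sin λ, z = sin φ).
The central angle between the endpoints is δ = arccos(p₁·p₂) ≈ 1.492 rad (85.5°).
Interpolate at f = 0.64 with slerp weights a = sin((1−f)δ)/sin δ ≈ 0.513, b = sin(fδ)/sin δ ≈ 0.819.
p = a·p₁ + b·p₂ ≈ (0.899, 0.227, 0.376); φ = arcsin(p_z) ≈ 22.07°, λ = atan2(p_y, p_x) ≈ 14.17°.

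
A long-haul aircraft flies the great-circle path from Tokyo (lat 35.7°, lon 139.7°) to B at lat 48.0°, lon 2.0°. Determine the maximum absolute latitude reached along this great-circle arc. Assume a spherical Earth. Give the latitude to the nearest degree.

The great circle lies in the plane with unit normal n̂ = (p₁ × p₂)/|p₁ × p₂|.
Here n̂_z ≈ -0.366; the vertex latitude is φ_max = arccos|n̂_z| ≈ 68.5°.
Check via Clairaut: cos φ_max = |cos φ₁| · sin C = cos(35.7°)·sin(26.8°) ≈ 0.366, again giving ≈ 68.5°.

≈ 69°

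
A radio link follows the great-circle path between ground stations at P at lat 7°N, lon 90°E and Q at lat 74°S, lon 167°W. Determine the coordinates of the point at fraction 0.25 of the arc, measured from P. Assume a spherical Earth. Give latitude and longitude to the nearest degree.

Convert each endpoint to a unit vector on the sphere (x = cos φ cos λ, y = cos φ sin λ, z = sin φ).
The central angle between the endpoints is δ = arccos(p₁·p₂) ≈ 1.750 rad (100.3°).
Interpolate at f = 0.25 with slerp weights a = sin((1−f)δ)/sin δ ≈ 0.983, b = sin(fδ)/sin δ ≈ 0.431.
p = a·p₁ + b·p₂ ≈ (-0.116, 0.949, -0.294); φ = arcsin(p_z) ≈ -17.11°, λ = atan2(p_y, p_x) ≈ 96.95°.

≈ lat 17°S, lon 97°E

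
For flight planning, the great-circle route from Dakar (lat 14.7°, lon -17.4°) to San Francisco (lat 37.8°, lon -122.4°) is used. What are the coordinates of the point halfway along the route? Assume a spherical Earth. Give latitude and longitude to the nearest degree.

The haversine formula gives a central angle δ ≈ 1.613 rad (92.4°) between the endpoints.
Interpolate at f = 1/2 with slerp weights a = sin((1−f)δ)/sin δ ≈ 0.723, b = sin(fδ)/sin δ ≈ 0.723.
p = a·p₁ + b·p₂ ≈ (0.361, -0.691, 0.626); φ = arcsin(p_z) ≈ 38.77°, λ = atan2(p_y, p_x) ≈ -62.42°.

≈ lat 39°, lon -62°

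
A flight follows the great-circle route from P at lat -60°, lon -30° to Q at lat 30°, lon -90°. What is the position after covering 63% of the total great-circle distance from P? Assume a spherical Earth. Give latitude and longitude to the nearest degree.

≈ lat -5°, lon -74°

Convert each endpoint to a unit vector on the sphere (x = cos φ cos λ, y = cos φ sin λ, z = sin φ).
The central angle between the endpoints is δ = arccos(p₁·p₂) ≈ 1.789 rad (102.5°).
Interpolate at f = 0.63 with slerp weights a = sin((1−f)δ)/sin δ ≈ 0.630, b = sin(fδ)/sin δ ≈ 0.925.
p = a·p₁ + b·p₂ ≈ (0.273, -0.959, -0.083); φ = arcsin(p_z) ≈ -4.74°, λ = atan2(p_y, p_x) ≈ -74.12°.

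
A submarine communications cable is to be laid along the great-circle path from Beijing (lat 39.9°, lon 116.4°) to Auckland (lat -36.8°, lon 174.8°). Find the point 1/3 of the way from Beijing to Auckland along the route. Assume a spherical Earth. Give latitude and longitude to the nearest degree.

≈ lat 15°, lon 138°

Write both endpoints as unit vectors p₁, p₂ with components (cos φ cos λ, cos φ sin λ, sin φ).
The central angle between the endpoints is δ = arccos(p₁·p₂) ≈ 1.633 rad (93.6°).
Interpolate at f = 1/3 with slerp weights a = sin((1−f)δ)/sin δ ≈ 0.888, b = sin(fδ)/sin δ ≈ 0.519.
p = a·p₁ + b·p₂ ≈ (-0.717, 0.648, 0.259); φ = arcsin(p_z) ≈ 14.99°, λ = atan2(p_y, p_x) ≈ 137.89°.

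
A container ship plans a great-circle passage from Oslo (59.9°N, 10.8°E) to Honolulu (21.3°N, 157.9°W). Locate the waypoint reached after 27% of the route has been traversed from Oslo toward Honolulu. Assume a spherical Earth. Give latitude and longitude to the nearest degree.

≈ 84°N, 39°W

Write both endpoints as unit vectors p₁, p₂ with components (cos φ cos λ, cos φ sin λ, sin φ).
The central angle between the endpoints is δ = arccos(p₁·p₂) ≈ 1.715 rad (98.3°).
Interpolate at f = 0.27 with slerp weights a = sin((1−f)δ)/sin δ ≈ 0.960, b = sin(fδ)/sin δ ≈ 0.451.
p = a·p₁ + b·p₂ ≈ (0.083, -0.068, 0.994); φ = arcsin(p_z) ≈ 83.84°, λ = atan2(p_y, p_x) ≈ -39.33°.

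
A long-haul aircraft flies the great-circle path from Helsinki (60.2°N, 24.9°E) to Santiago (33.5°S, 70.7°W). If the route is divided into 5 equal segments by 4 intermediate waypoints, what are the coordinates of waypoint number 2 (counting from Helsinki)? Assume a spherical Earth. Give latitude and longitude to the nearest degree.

≈ 29°N, 31°W

Write both endpoints as unit vectors p₁, p₂ with components (cos φ cos λ, cos φ sin λ, sin φ).
The central angle between the endpoints is δ = arccos(p₁·p₂) ≈ 2.117 rad (121.3°).
Interpolate at f = 2/5 with slerp weights a = sin((1−f)δ)/sin δ ≈ 1.118, b = sin(fδ)/sin δ ≈ 0.877.
p = a·p₁ + b·p₂ ≈ (0.745, -0.456, 0.486); φ = arcsin(p_z) ≈ 29.08°, λ = atan2(p_y, p_x) ≈ -31.46°.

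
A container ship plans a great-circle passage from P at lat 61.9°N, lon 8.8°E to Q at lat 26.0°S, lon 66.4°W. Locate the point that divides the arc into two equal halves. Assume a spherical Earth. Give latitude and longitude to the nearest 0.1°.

≈ lat 21.7°N, lon 42.3°W

Convert each endpoint to a unit vector on the sphere (x = cos φ cos λ, y = cos φ sin λ, z = sin φ).
The central angle between the endpoints is δ = arccos(p₁·p₂) ≈ 1.853 rad (106.2°).
Interpolate at f = 1/2 with slerp weights a = sin((1−f)δ)/sin δ ≈ 0.833, b = sin(fδ)/sin δ ≈ 0.833.
p = a·p₁ + b·p₂ ≈ (0.687, -0.626, 0.369); φ = arcsin(p_z) ≈ 21.68°, λ = atan2(p_y, p_x) ≈ -42.32°.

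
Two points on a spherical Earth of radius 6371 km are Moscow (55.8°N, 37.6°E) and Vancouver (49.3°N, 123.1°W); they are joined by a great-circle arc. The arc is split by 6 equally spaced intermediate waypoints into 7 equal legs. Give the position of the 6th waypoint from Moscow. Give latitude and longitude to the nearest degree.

Write both endpoints as unit vectors p₁, p₂ with components (cos φ cos λ, cos φ sin λ, sin φ).
The central angle between the endpoints is δ = arccos(p₁·p₂) ≈ 1.286 rad (73.7°).
Interpolate at f = 6/7 with slerp weights a = sin((1−f)δ)/sin δ ≈ 0.190, b = sin(fδ)/sin δ ≈ 0.930.
p = a·p₁ + b·p₂ ≈ (-0.246, -0.443, 0.862); φ = arcsin(p_z) ≈ 59.57°, λ = atan2(p_y, p_x) ≈ -119.10°.

≈ (60°N, 119°W)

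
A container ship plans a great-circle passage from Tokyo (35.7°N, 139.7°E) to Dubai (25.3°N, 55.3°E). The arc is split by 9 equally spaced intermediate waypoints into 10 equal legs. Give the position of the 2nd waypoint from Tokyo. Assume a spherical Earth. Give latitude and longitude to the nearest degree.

Write both endpoints as unit vectors p₁, p₂ with components (cos φ cos λ, cos φ sin λ, sin φ).
The central angle between the endpoints is δ = arccos(p₁·p₂) ≈ 1.244 rad (71.3°).
Interpolate at f = 2/10 with slerp weights a = sin((1−f)δ)/sin δ ≈ 0.886, b = sin(fδ)/sin δ ≈ 0.260.
p = a·p₁ + b·p₂ ≈ (-0.415, 0.658, 0.628); φ = arcsin(p_z) ≈ 38.90°, λ = atan2(p_y, p_x) ≈ 122.21°.

≈ 39°N, 122°E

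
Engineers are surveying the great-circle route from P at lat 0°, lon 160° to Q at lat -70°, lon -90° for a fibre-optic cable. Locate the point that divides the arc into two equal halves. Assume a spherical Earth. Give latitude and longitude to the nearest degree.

≈ lat -45°, lon 180°

The haversine formula gives a central angle δ ≈ 1.688 rad (96.7°) between the endpoints.
Interpolate at f = 1/2 with slerp weights a = sin((1−f)δ)/sin δ ≈ 0.752, b = sin(fδ)/sin δ ≈ 0.752.
p = a·p₁ + b·p₂ ≈ (-0.707, 0.000, -0.707); φ = arcsin(p_z) ≈ -45.00°, λ = atan2(p_y, p_x) ≈ 180.00°.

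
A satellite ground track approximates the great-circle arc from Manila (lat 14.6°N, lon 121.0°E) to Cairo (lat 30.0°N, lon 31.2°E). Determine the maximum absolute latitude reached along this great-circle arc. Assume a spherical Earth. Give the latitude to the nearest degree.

≈ 32°N

The great circle lies in the plane with unit normal n̂ = (p₁ × p₂)/|p₁ × p₂|.
Here n̂_z ≈ -0.845; the vertex latitude is φ_max = arccos|n̂_z| ≈ 32.3°.
Check via Clairaut: cos φ_max = |cos φ₁| · sin C = cos(14.6°)·sin(60.8°) ≈ 0.845, again giving ≈ 32.3°.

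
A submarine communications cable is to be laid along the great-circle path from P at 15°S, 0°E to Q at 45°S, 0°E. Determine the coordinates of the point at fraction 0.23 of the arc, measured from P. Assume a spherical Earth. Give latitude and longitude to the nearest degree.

From cos δ = sin φ₁ sin φ₂ + cos φ₁ cos φ₂ cos Δλ, the central angle is δ ≈ 0.524 rad (30.0°).
Interpolate at f = 0.23 with slerp weights a = sin((1−f)δ)/sin δ ≈ 0.785, b = sin(fδ)/sin δ ≈ 0.240.
p = a·p₁ + b·p₂ ≈ (0.928, 0.000, -0.373); φ = arcsin(p_z) ≈ -21.90°, λ = atan2(p_y, p_x) ≈ 0.00°.

≈ 22°S, 0°E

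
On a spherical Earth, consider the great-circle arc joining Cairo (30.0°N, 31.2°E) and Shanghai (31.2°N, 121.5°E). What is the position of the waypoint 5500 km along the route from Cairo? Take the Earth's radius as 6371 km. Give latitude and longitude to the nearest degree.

≈ 39°N, 91°E

Write both endpoints as unit vectors p₁, p₂ with components (cos φ cos λ, cos φ sin λ, sin φ).
The central angle between the endpoints is δ = arccos(p₁·p₂) ≈ 1.313 rad (75.2°). The total great-circle distance is δ·R ≈ 1.313 × 6371 ≈ 8364 km, so the target fraction is f = 5500/8364 ≈ 0.658.
Interpolate at f ≈ 0.658 with slerp weights a = sin((1−f)δ)/sin δ ≈ 0.449, b = sin(fδ)/sin δ ≈ 0.786.
p = a·p₁ + b·p₂ ≈ (-0.018, 0.775, 0.632); φ = arcsin(p_z) ≈ 39.19°, λ = atan2(p_y, p_x) ≈ 91.36°.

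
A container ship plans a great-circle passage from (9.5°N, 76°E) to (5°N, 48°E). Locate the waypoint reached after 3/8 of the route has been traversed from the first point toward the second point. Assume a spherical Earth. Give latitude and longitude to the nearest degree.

≈ (8°N, 65°E)

Write both endpoints as unit vectors p₁, p₂ with components (cos φ cos λ, cos φ sin λ, sin φ).
The central angle between the endpoints is δ = arccos(p₁·p₂) ≈ 0.491 rad (28.1°).
Interpolate at f = 3/8 with slerp weights a = sin((1−f)δ)/sin δ ≈ 0.641, b = sin(fδ)/sin δ ≈ 0.388.
p = a·p₁ + b·p₂ ≈ (0.412, 0.901, 0.140); φ = arcsin(p_z) ≈ 8.02°, λ = atan2(p_y, p_x) ≈ 65.43°.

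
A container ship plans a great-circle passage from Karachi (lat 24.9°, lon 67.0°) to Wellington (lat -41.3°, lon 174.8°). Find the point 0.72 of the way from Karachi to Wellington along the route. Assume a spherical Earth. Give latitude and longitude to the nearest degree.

≈ lat -29°, lon 136°

From cos δ = sin φ₁ sin φ₂ + cos φ₁ cos φ₂ cos Δλ, the central angle is δ ≈ 2.079 rad (119.1°).
Interpolate at f = 0.72 with slerp weights a = sin((1−f)δ)/sin δ ≈ 0.629, b = sin(fδ)/sin δ ≈ 1.141.
p = a·p₁ + b·p₂ ≈ (-0.631, 0.603, -0.488); φ = arcsin(p_z) ≈ -29.23°, λ = atan2(p_y, p_x) ≈ 136.30°.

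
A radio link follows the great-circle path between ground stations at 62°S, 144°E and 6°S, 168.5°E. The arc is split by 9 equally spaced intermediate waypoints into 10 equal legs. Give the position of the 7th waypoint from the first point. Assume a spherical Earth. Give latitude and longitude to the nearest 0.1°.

≈ 23.2°S, 164.2°E

Convert each endpoint to a unit vector on the sphere (x = cos φ cos λ, y = cos φ sin λ, z = sin φ).
The central angle between the endpoints is δ = arccos(p₁·p₂) ≈ 1.027 rad (58.9°).
Interpolate at f = 7/10 with slerp weights a = sin((1−f)δ)/sin δ ≈ 0.354, b = sin(fδ)/sin δ ≈ 0.770.
p = a·p₁ + b·p₂ ≈ (-0.885, 0.250, -0.393); φ = arcsin(p_z) ≈ -23.16°, λ = atan2(p_y, p_x) ≈ 164.20°.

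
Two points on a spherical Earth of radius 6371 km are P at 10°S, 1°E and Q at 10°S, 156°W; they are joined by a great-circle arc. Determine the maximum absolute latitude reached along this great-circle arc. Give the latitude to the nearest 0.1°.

≈ 41.5°S

The great circle lies in the plane with unit normal n̂ = (p₁ × p₂)/|p₁ × p₂|.
Here n̂_z ≈ -0.749; the vertex latitude is φ_max = arccos|n̂_z| ≈ 41.5°.
Check via Clairaut: cos φ_max = |cos φ₁| · sin C = cos(10.0°)·sin(130.5°) ≈ 0.749, again giving ≈ 41.5°.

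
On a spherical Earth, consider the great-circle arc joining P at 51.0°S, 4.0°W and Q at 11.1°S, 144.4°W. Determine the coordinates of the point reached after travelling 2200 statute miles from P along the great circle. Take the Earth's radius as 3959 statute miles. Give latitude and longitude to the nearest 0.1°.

Write both endpoints as unit vectors p₁, p₂ with components (cos φ cos λ, cos φ sin λ, sin φ).
The central angle between the endpoints is δ = arccos(p₁·p₂) ≈ 1.903 rad (109.0°). The total great-circle distance is δ·R ≈ 1.903 × 3959 ≈ 7534 mi, so the target fraction is f = 2200/7534 ≈ 0.292.
Interpolate at f ≈ 0.292 with slerp weights a = sin((1−f)δ)/sin δ ≈ 1.032, b = sin(fδ)/sin δ ≈ 0.558.
p = a·p₁ + b·p₂ ≈ (0.202, -0.364, -0.909); φ = arcsin(p_z) ≈ -65.38°, λ = atan2(p_y, p_x) ≈ -60.94°.

≈ 65.4°S, 60.9°W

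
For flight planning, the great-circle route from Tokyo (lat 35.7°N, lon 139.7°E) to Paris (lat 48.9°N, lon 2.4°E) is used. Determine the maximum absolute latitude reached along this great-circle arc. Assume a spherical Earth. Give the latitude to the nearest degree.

≈ 69°N

The great circle lies in the plane with unit normal n̂ = (p₁ × p₂)/|p₁ × p₂|.
Here n̂_z ≈ -0.362; the vertex latitude is φ_max = arccos|n̂_z| ≈ 68.7°.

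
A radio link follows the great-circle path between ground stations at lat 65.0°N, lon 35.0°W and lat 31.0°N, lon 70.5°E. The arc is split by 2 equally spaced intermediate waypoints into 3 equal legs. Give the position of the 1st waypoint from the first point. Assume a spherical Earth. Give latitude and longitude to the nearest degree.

≈ lat 66°N, lon 21°E

Convert each endpoint to a unit vector on the sphere (x = cos φ cos λ, y = cos φ sin λ, z = sin φ).
The central angle between the endpoints is δ = arccos(p₁·p₂) ≈ 1.192 rad (68.3°).
Interpolate at f = 1/3 with slerp weights a = sin((1−f)δ)/sin δ ≈ 0.768, b = sin(fδ)/sin δ ≈ 0.416.
p = a·p₁ + b·p₂ ≈ (0.385, 0.150, 0.911); φ = arcsin(p_z) ≈ 65.58°, λ = atan2(p_y, p_x) ≈ 21.33°.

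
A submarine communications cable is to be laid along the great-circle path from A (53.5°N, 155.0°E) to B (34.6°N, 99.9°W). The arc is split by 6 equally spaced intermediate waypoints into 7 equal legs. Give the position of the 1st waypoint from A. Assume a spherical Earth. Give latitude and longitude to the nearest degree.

Write both endpoints as unit vectors p₁, p₂ with components (cos φ cos λ, cos φ sin λ, sin φ).
The central angle between the endpoints is δ = arccos(p₁·p₂) ≈ 1.236 rad (70.8°).
Interpolate at f = 1/7 with slerp weights a = sin((1−f)δ)/sin δ ≈ 0.923, b = sin(fδ)/sin δ ≈ 0.186.
p = a·p₁ + b·p₂ ≈ (-0.524, 0.081, 0.848); φ = arcsin(p_z) ≈ 57.97°, λ = atan2(p_y, p_x) ≈ 171.18°.

≈ (58°N, 171°E)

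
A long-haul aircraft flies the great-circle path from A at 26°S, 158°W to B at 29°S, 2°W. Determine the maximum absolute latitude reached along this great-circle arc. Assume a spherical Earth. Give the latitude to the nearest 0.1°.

The great circle lies in the plane with unit normal n̂ = (p₁ × p₂)/|p₁ × p₂|.
Here n̂_z ≈ +0.371; the vertex latitude is φ_max = arccos|n̂_z| ≈ 68.2°.
Check via Clairaut: cos φ_max = |cos φ₁| · sin C = cos(26.0°)·sin(155.6°) ≈ 0.371, again giving ≈ 68.2°.

≈ 68.2°S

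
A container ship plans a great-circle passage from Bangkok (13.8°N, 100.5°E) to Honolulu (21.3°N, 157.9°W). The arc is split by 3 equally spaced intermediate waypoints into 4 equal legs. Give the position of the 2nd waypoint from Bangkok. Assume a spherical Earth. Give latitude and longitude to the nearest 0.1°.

≈ 26.6°N, 149.8°E

The haversine formula gives a central angle δ ≈ 1.666 rad (95.5°) between the endpoints.
Interpolate at f = 2/4 with slerp weights a = sin((1−f)δ)/sin δ ≈ 0.743, b = sin(fδ)/sin δ ≈ 0.743.
p = a·p₁ + b·p₂ ≈ (-0.773, 0.449, 0.447); φ = arcsin(p_z) ≈ 26.58°, λ = atan2(p_y, p_x) ≈ 149.84°.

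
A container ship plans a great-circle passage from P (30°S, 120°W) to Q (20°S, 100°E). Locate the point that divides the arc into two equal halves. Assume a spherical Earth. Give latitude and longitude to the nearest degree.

Convert each endpoint to a unit vector on the sphere (x = cos φ cos λ, y = cos φ sin λ, z = sin φ).
The central angle between the endpoints is δ = arccos(p₁·p₂) ≈ 2.040 rad (116.9°).
Interpolate at f = 1/2 with slerp weights a = sin((1−f)δ)/sin δ ≈ 0.956, b = sin(fδ)/sin δ ≈ 0.956.
p = a·p₁ + b·p₂ ≈ (-0.570, 0.168, -0.805); φ = arcsin(p_z) ≈ -53.57°, λ = atan2(p_y, p_x) ≈ 163.60°.

≈ (54°S, 164°E)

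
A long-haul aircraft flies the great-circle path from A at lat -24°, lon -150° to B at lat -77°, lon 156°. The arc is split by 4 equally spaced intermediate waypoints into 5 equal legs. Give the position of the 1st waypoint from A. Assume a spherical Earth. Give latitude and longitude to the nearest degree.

≈ lat -35°, lon -153°

Write both endpoints as unit vectors p₁, p₂ with components (cos φ cos λ, cos φ sin λ, sin φ).
The central angle between the endpoints is δ = arccos(p₁·p₂) ≈ 1.027 rad (58.9°).
Interpolate at f = 1/5 with slerp weights a = sin((1−f)δ)/sin δ ≈ 0.856, b = sin(fδ)/sin δ ≈ 0.238.
p = a·p₁ + b·p₂ ≈ (-0.726, -0.369, -0.580); φ = arcsin(p_z) ≈ -35.47°, λ = atan2(p_y, p_x) ≈ -153.05°.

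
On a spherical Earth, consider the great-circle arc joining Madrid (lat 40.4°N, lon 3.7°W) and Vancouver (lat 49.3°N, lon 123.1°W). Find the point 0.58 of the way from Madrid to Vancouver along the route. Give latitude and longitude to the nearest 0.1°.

≈ lat 63.5°N, lon 69.2°W

The haversine formula gives a central angle δ ≈ 1.321 rad (75.7°) between the endpoints.
Interpolate at f = 0.58 with slerp weights a = sin((1−f)δ)/sin δ ≈ 0.544, b = sin(fδ)/sin δ ≈ 0.716.
p = a·p₁ + b·p₂ ≈ (0.158, -0.418, 0.895); φ = arcsin(p_z) ≈ 63.48°, λ = atan2(p_y, p_x) ≈ -69.24°.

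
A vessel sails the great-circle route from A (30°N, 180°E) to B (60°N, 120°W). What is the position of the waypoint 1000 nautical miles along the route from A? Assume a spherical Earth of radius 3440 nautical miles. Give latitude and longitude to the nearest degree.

≈ (43°N, 167°W)

Convert each endpoint to a unit vector on the sphere (x = cos φ cos λ, y = cos φ sin λ, z = sin φ).
The central angle between the endpoints is δ = arccos(p₁·p₂) ≈ 0.864 rad (49.5°). The total great-circle distance is δ·R ≈ 0.864 × 3440 ≈ 2972 nmi, so the target fraction is f = 1000/2972 ≈ 0.337.
Interpolate at f ≈ 0.337 with slerp weights a = sin((1−f)δ)/sin δ ≈ 0.713, b = sin(fδ)/sin δ ≈ 0.377.
p = a·p₁ + b·p₂ ≈ (-0.712, -0.163, 0.683); φ = arcsin(p_z) ≈ 43.08°, λ = atan2(p_y, p_x) ≈ -167.09°.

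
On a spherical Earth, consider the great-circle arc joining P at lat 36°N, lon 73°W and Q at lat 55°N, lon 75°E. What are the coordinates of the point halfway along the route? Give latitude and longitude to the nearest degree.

≈ lat 73°N, lon 30°W

From cos δ = sin φ₁ sin φ₂ + cos φ₁ cos φ₂ cos Δλ, the central angle is δ ≈ 1.483 rad (85.0°).
Interpolate at f = 1/2 with slerp weights a = sin((1−f)δ)/sin δ ≈ 0.678, b = sin(fδ)/sin δ ≈ 0.678.
p = a·p₁ + b·p₂ ≈ (0.261, -0.149, 0.954); φ = arcsin(p_z) ≈ 72.51°, λ = atan2(p_y, p_x) ≈ -29.70°.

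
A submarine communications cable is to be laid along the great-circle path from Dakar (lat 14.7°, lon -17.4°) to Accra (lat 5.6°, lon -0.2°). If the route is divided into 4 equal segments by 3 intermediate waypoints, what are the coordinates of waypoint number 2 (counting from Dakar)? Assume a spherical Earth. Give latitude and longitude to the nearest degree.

≈ lat 10°, lon -9°

Write both endpoints as unit vectors p₁, p₂ with components (cos φ cos λ, cos φ sin λ, sin φ).
The central angle between the endpoints is δ = arccos(p₁·p₂) ≈ 0.335 rad (19.2°).
Interpolate at f = 2/4 with slerp weights a = sin((1−f)δ)/sin δ ≈ 0.507, b = sin(fδ)/sin δ ≈ 0.507.
p = a·p₁ + b·p₂ ≈ (0.973, -0.148, 0.178); φ = arcsin(p_z) ≈ 10.26°, λ = atan2(p_y, p_x) ≈ -8.68°.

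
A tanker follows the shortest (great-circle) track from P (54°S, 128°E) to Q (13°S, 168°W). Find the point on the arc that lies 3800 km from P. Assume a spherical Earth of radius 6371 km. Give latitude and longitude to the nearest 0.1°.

≈ (36.2°S, 170.6°E)

Convert each endpoint to a unit vector on the sphere (x = cos φ cos λ, y = cos φ sin λ, z = sin φ).
The central angle between the endpoints is δ = arccos(p₁·p₂) ≈ 1.123 rad (64.3°). The total great-circle distance is δ·R ≈ 1.123 × 6371 ≈ 7154 km, so the target fraction is f = 3800/7154 ≈ 0.531.
Interpolate at f ≈ 0.531 with slerp weights a = sin((1−f)δ)/sin δ ≈ 0.557, b = sin(fδ)/sin δ ≈ 0.623.
p = a·p₁ + b·p₂ ≈ (-0.796, 0.132, -0.591); φ = arcsin(p_z) ≈ -36.24°, λ = atan2(p_y, p_x) ≈ 170.58°.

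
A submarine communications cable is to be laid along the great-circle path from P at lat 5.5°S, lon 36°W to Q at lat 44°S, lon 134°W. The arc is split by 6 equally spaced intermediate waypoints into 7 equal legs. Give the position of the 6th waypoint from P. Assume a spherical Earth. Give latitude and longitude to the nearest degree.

Write both endpoints as unit vectors p₁, p₂ with components (cos φ cos λ, cos φ sin λ, sin φ).
The central angle between the endpoints is δ = arccos(p₁·p₂) ≈ 1.604 rad (91.9°).
Interpolate at f = 6/7 with slerp weights a = sin((1−f)δ)/sin δ ≈ 0.227, b = sin(fδ)/sin δ ≈ 0.981.
p = a·p₁ + b·p₂ ≈ (-0.307, -0.641, -0.704); φ = arcsin(p_z) ≈ -44.71°, λ = atan2(p_y, p_x) ≈ -115.63°.

≈ lat 45°S, lon 116°W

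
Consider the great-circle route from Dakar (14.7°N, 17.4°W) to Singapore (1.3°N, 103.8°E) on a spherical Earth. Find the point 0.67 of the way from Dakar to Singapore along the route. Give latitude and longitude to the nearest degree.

Convert each endpoint to a unit vector on the sphere (x = cos φ cos λ, y = cos φ sin λ, z = sin φ).
The central angle between the endpoints is δ = arccos(p₁·p₂) ≈ 2.089 rad (119.7°).
Interpolate at f = 0.67 with slerp weights a = sin((1−f)δ)/sin δ ≈ 0.732, b = sin(fδ)/sin δ ≈ 1.134.
p = a·p₁ + b·p₂ ≈ (0.405, 0.889, 0.211); φ = arcsin(p_z) ≈ 12.21°, λ = atan2(p_y, p_x) ≈ 65.51°.

≈ 12°N, 66°E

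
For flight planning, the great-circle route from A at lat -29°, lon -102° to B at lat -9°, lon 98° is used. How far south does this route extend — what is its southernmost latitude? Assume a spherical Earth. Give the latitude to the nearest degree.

The great circle lies in the plane with unit normal n̂ = (p₁ × p₂)/|p₁ × p₂|.
Here n̂_z ≈ -0.436; the vertex latitude is φ_max = arccos|n̂_z| ≈ 64.1°.
Check via Clairaut: cos φ_max = |cos φ₁| · sin C = cos(29.0°)·sin(150.1°) ≈ 0.436, again giving ≈ 64.1°.

≈ -64°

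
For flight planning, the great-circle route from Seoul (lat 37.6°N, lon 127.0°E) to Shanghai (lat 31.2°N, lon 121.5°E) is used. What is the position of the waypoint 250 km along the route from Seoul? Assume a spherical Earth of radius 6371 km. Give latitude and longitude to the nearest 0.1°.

Write both endpoints as unit vectors p₁, p₂ with components (cos φ cos λ, cos φ sin λ, sin φ).
The central angle between the endpoints is δ = arccos(p₁·p₂) ≈ 0.137 rad (7.8°). The total great-circle distance is δ·R ≈ 0.137 × 6371 ≈ 872 km, so the target fraction is f = 250/872 ≈ 0.287.
Interpolate at f ≈ 0.287 with slerp weights a = sin((1−f)δ)/sin δ ≈ 0.714, b = sin(fδ)/sin δ ≈ 0.288.
p = a·p₁ + b·p₂ ≈ (-0.469, 0.662, 0.585); φ = arcsin(p_z) ≈ 35.79°, λ = atan2(p_y, p_x) ≈ 125.33°.

≈ lat 35.8°N, lon 125.3°E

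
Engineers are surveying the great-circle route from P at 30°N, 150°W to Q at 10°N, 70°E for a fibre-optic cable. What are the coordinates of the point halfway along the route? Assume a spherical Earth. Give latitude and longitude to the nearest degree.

≈ 46°N, 130°E

Write both endpoints as unit vectors p₁, p₂ with components (cos φ cos λ, cos φ sin λ, sin φ).
The central angle between the endpoints is δ = arccos(p₁·p₂) ≈ 2.173 rad (124.5°).
Interpolate at f = 1/2 with slerp weights a = sin((1−f)δ)/sin δ ≈ 1.074, b = sin(fδ)/sin δ ≈ 1.074.
p = a·p₁ + b·p₂ ≈ (-0.444, 0.529, 0.723); φ = arcsin(p_z) ≈ 46.34°, λ = atan2(p_y, p_x) ≈ 130.00°.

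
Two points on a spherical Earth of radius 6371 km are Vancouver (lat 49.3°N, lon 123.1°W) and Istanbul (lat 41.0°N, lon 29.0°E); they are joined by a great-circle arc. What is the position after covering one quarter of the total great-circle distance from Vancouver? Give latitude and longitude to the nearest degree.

≈ lat 68°N, lon 102°W

Write both endpoints as unit vectors p₁, p₂ with components (cos φ cos λ, cos φ sin λ, sin φ).
The central angle between the endpoints is δ = arccos(p₁·p₂) ≈ 1.508 rad (86.4°).
Interpolate at f = 1/4 with slerp weights a = sin((1−f)δ)/sin δ ≈ 0.907, b = sin(fδ)/sin δ ≈ 0.369.
p = a·p₁ + b·p₂ ≈ (-0.079, -0.360, 0.929); φ = arcsin(p_z) ≈ 68.35°, λ = atan2(p_y, p_x) ≈ -102.42°.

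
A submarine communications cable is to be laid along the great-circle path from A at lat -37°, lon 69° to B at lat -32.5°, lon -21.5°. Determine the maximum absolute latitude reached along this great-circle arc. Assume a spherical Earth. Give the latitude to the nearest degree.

≈ -45°

The great circle lies in the plane with unit normal n̂ = (p₁ × p₂)/|p₁ × p₂|.
Here n̂_z ≈ -0.710; the vertex latitude is φ_max = arccos|n̂_z| ≈ 44.7°.
Check via Clairaut: cos φ_max = |cos φ₁| · sin C = cos(37.0°)·sin(117.2°) ≈ 0.710, again giving ≈ 44.7°.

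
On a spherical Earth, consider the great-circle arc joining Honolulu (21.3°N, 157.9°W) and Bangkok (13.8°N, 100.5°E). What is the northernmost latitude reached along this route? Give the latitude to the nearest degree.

≈ 27°N

The great circle lies in the plane with unit normal n̂ = (p₁ × p₂)/|p₁ × p₂|.
Here n̂_z ≈ -0.890; the vertex latitude is φ_max = arccos|n̂_z| ≈ 27.1°.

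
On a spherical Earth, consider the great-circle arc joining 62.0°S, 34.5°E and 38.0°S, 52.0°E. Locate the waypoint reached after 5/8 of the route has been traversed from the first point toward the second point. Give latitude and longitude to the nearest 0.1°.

Convert each endpoint to a unit vector on the sphere (x = cos φ cos λ, y = cos φ sin λ, z = sin φ).
The central angle between the endpoints is δ = arccos(p₁·p₂) ≈ 0.459 rad (26.3°).
Interpolate at f = 5/8 with slerp weights a = sin((1−f)δ)/sin δ ≈ 0.387, b = sin(fδ)/sin δ ≈ 0.639.
p = a·p₁ + b·p₂ ≈ (0.459, 0.499, -0.735); φ = arcsin(p_z) ≈ -47.27°, λ = atan2(p_y, p_x) ≈ 47.39°.

≈ 47.3°S, 47.4°E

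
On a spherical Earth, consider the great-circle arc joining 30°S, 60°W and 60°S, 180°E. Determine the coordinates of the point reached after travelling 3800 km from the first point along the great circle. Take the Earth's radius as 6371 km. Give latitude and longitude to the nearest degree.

≈ 58°S, 88°W

Write both endpoints as unit vectors p₁, p₂ with components (cos φ cos λ, cos φ sin λ, sin φ).
The central angle between the endpoints is δ = arccos(p₁·p₂) ≈ 1.353 rad (77.5°). The total great-circle distance is δ·R ≈ 1.353 × 6371 ≈ 8617 km, so the target fraction is f = 3800/8617 ≈ 0.441.
Interpolate at f ≈ 0.441 with slerp weights a = sin((1−f)δ)/sin δ ≈ 0.703, b = sin(fδ)/sin δ ≈ 0.575.
p = a·p₁ + b·p₂ ≈ (0.017, -0.527, -0.850); φ = arcsin(p_z) ≈ -58.17°, λ = atan2(p_y, p_x) ≈ -88.19°.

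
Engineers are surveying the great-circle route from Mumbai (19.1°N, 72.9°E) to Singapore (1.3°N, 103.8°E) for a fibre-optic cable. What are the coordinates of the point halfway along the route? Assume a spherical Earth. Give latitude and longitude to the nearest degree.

≈ 11°N, 89°E

From cos δ = sin φ₁ sin φ₂ + cos φ₁ cos φ₂ cos Δλ, the central angle is δ ≈ 0.613 rad (35.1°).
Interpolate at f = 1/2 with slerp weights a = sin((1−f)δ)/sin δ ≈ 0.524, b = sin(fδ)/sin δ ≈ 0.524.
p = a·p₁ + b·p₂ ≈ (0.021, 0.983, 0.183); φ = arcsin(p_z) ≈ 10.57°, λ = atan2(p_y, p_x) ≈ 88.80°.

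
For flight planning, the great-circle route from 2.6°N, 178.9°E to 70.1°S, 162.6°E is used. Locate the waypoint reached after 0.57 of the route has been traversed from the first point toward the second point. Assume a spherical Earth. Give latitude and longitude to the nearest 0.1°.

≈ 39.1°S, 174.0°E

Write both endpoints as unit vectors p₁, p₂ with components (cos φ cos λ, cos φ sin λ, sin φ).
The central angle between the endpoints is δ = arccos(p₁·p₂) ≈ 1.283 rad (73.5°).
Interpolate at f = 0.57 with slerp weights a = sin((1−f)δ)/sin δ ≈ 0.547, b = sin(fδ)/sin δ ≈ 0.697.
p = a·p₁ + b·p₂ ≈ (-0.772, 0.081, -0.630); φ = arcsin(p_z) ≈ -39.06°, λ = atan2(p_y, p_x) ≈ 173.98°.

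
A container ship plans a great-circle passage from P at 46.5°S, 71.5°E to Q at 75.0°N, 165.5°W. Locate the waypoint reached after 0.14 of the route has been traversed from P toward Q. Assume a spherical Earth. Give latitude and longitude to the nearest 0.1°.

The haversine formula gives a central angle δ ≈ 2.494 rad (142.9°) between the endpoints.
Interpolate at f = 0.14 with slerp weights a = sin((1−f)δ)/sin δ ≈ 1.392, b = sin(fδ)/sin δ ≈ 0.567.
p = a·p₁ + b·p₂ ≈ (0.162, 0.872, -0.462); φ = arcsin(p_z) ≈ -27.51°, λ = atan2(p_y, p_x) ≈ 79.48°.

≈ 27.5°S, 79.5°E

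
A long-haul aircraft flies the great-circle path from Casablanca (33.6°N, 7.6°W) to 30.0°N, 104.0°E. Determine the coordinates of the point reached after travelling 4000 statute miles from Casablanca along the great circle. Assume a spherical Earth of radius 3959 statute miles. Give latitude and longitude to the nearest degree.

Convert each endpoint to a unit vector on the sphere (x = cos φ cos λ, y = cos φ sin λ, z = sin φ).
The central angle between the endpoints is δ = arccos(p₁·p₂) ≈ 1.560 rad (89.4°). The total great-circle distance is δ·R ≈ 1.560 × 3959 ≈ 6175 mi, so the target fraction is f = 4000/6175 ≈ 0.648.
Interpolate at f ≈ 0.648 with slerp weights a = sin((1−f)δ)/sin δ ≈ 0.522, b = sin(fδ)/sin δ ≈ 0.847.
p = a·p₁ + b·p₂ ≈ (0.254, 0.654, 0.712); φ = arcsin(p_z) ≈ 45.44°, λ = atan2(p_y, p_x) ≈ 68.81°.

≈ 45°N, 69°E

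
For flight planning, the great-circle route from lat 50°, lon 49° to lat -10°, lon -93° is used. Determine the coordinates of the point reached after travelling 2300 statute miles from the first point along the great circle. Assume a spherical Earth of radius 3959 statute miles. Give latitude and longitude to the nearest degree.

≈ lat 59°, lon -8°

The haversine formula gives a central angle δ ≈ 2.255 rad (129.2°) between the endpoints. The total great-circle distance is δ·R ≈ 2.255 × 3959 ≈ 8926 mi, so the target fraction is f = 2300/8926 ≈ 0.258.
Interpolate at f ≈ 0.258 with slerp weights a = sin((1−f)δ)/sin δ ≈ 1.283, b = sin(fδ)/sin δ ≈ 0.708.
p = a·p₁ + b·p₂ ≈ (0.505, -0.074, 0.860); φ = arcsin(p_z) ≈ 59.33°, λ = atan2(p_y, p_x) ≈ -8.32°.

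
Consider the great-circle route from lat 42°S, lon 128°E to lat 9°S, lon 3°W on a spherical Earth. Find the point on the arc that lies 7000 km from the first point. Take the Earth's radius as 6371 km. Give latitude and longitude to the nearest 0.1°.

From cos δ = sin φ₁ sin φ₂ + cos φ₁ cos φ₂ cos Δλ, the central angle is δ ≈ 1.957 rad (112.1°). The total great-circle distance is δ·R ≈ 1.957 × 6371 ≈ 12469 km, so the target fraction is f = 7000/12469 ≈ 0.561.
Interpolate at f ≈ 0.561 with slerp weights a = sin((1−f)δ)/sin δ ≈ 0.817, b = sin(fδ)/sin δ ≈ 0.962.
p = a·p₁ + b·p₂ ≈ (0.575, 0.429, -0.697); φ = arcsin(p_z) ≈ -44.20°, λ = atan2(p_y, p_x) ≈ 36.73°.

≈ lat 44.2°S, lon 36.7°E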